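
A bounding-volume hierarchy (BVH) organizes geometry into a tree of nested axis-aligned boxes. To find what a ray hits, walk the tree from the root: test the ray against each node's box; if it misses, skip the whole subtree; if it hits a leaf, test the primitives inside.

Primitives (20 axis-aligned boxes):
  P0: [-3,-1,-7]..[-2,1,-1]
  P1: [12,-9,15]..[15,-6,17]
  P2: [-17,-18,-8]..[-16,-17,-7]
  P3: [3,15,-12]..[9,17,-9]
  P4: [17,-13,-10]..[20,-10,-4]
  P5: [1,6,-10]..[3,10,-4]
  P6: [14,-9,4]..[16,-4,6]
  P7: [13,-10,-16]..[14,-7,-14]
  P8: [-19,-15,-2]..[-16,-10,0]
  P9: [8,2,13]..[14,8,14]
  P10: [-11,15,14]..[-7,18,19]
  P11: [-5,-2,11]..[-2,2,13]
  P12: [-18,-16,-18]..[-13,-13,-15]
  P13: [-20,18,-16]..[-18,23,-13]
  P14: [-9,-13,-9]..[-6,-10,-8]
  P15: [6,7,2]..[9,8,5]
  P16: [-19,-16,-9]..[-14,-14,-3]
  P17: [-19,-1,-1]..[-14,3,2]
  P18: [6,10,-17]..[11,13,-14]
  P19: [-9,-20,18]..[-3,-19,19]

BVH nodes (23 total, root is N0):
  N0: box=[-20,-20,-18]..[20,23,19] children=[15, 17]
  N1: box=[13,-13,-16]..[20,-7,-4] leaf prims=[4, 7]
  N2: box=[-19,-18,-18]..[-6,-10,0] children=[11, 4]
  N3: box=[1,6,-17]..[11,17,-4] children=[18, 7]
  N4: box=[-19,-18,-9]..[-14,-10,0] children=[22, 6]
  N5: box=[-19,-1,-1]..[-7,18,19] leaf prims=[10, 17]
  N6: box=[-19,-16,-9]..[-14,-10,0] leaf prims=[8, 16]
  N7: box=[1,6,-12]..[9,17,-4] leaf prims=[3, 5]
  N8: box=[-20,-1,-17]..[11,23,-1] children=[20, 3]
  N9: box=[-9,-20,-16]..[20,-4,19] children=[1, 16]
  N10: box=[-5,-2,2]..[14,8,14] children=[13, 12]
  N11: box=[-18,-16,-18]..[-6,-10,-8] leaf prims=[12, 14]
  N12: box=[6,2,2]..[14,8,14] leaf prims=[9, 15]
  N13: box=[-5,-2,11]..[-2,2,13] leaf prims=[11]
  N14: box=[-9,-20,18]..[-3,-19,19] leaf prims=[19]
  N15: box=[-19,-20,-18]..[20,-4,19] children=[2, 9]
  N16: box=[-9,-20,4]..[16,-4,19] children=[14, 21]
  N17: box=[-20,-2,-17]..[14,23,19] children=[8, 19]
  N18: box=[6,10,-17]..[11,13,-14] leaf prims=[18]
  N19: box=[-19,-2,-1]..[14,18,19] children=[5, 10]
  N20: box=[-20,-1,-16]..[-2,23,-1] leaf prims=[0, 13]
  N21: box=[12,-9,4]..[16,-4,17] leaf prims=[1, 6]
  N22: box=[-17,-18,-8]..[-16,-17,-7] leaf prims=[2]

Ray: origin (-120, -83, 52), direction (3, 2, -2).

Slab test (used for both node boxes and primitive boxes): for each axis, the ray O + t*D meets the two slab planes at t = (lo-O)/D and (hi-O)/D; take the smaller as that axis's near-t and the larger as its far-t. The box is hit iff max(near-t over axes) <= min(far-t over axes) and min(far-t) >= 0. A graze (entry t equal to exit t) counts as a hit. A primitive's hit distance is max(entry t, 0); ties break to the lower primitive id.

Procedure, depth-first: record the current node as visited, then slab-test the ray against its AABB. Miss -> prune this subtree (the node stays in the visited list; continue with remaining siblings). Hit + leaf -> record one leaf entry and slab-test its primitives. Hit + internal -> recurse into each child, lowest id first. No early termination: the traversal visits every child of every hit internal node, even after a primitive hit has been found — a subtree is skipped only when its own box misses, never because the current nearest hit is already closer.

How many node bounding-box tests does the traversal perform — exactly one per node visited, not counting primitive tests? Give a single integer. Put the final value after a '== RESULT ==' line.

Walk:
N0 x:[100/3,140/3] y:[63/2,53] z:[33/2,35] -> hit [100/3,35], descend [15, 17]
  N15 x:[101/3,140/3] y:[63/2,79/2] z:[33/2,35] -> hit [101/3,35], descend [2, 9]
    N2 x:[101/3,38] y:[65/2,73/2] z:[26,35] -> hit [101/3,35], descend [4, 11]
      N4 x:[101/3,106/3] y:[65/2,73/2] z:[26,61/2] -> miss, prune
      N11 x:[34,38] y:[67/2,73/2] z:[30,35] -> hit [34,35] leaf, test {P12@t=34, P14(miss)}
    N9 x:[37,140/3] y:[63/2,79/2] z:[33/2,34] -> miss, prune
  N17 x:[100/3,134/3] y:[81/2,53] z:[33/2,69/2] -> miss, prune

Visited [0, 15, 2, 4, 11, 9, 17]. Tests: 7 box, 1 leaf. Nearest: P12.

== RESULT ==
7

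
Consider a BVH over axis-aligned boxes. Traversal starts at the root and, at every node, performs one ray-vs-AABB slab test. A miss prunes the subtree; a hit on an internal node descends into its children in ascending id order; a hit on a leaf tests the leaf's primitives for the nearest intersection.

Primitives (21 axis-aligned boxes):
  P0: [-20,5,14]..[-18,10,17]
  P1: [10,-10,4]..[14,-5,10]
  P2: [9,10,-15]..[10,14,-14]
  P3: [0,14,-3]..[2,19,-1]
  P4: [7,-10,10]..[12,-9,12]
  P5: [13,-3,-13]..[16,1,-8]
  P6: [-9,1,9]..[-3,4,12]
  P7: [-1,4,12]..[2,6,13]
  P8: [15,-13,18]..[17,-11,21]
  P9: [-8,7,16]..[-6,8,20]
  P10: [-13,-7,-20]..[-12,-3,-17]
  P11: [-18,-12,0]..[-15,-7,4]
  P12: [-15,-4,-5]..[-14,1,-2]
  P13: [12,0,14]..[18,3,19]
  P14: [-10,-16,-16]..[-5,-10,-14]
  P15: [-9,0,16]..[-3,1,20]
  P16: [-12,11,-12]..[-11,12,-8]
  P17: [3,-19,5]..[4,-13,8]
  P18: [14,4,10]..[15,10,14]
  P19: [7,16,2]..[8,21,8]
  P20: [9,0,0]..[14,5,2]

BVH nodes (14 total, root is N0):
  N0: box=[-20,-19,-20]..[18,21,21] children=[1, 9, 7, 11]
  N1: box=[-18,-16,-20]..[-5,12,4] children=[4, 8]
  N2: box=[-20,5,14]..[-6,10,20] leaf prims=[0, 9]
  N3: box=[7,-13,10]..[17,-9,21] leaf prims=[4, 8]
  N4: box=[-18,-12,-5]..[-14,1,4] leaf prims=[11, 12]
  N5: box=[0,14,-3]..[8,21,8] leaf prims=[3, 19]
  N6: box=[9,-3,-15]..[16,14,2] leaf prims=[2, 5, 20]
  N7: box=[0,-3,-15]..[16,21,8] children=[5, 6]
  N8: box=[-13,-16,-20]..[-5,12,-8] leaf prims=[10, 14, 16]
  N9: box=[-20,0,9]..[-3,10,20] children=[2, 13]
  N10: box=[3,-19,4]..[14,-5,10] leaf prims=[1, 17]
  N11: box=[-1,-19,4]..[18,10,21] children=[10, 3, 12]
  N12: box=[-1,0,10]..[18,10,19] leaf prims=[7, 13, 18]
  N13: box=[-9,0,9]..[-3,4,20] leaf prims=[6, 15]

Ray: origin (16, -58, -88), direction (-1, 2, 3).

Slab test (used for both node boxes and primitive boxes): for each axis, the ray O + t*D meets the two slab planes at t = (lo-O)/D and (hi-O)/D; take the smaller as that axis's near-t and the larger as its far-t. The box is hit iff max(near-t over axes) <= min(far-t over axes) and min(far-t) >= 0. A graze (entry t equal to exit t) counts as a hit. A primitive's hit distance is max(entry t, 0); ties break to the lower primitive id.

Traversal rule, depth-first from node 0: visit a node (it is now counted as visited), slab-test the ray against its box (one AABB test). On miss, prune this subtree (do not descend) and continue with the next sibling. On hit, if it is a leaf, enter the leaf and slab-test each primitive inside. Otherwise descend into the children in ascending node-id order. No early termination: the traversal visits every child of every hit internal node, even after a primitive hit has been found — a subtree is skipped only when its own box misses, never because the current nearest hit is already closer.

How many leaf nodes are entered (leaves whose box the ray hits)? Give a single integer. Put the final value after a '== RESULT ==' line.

Walk:
N0 x:[-2,36] y:[39/2,79/2] z:[68/3,109/3] -> hit [68/3,36], descend [1, 7, 9, 11]
  N1 x:[21,34] y:[21,35] z:[68/3,92/3] -> hit [68/3,92/3], descend [4, 8]
    N4 x:[30,34] y:[23,59/2] z:[83/3,92/3] -> miss, prune
    N8 x:[21,29] y:[21,35] z:[68/3,80/3] -> hit [68/3,80/3] leaf, test {P10(miss), P14@t=24, P16(miss)}
  N7 x:[0,16] y:[55/2,79/2] z:[73/3,32] -> miss, prune
  N9 x:[19,36] y:[29,34] z:[97/3,36] -> hit [97/3,34], descend [2, 13]
    N2 x:[22,36] y:[63/2,34] z:[34,36] -> hit [34,34] leaf, test {P0@t=34, P9(miss)}
    N13 x:[19,25] y:[29,31] z:[97/3,36] -> miss, prune
  N11 x:[-2,17] y:[39/2,34] z:[92/3,109/3] -> miss, prune

order=[0, 1, 4, 8, 7, 9, 2, 13, 11]  |boxes|=9  |leaves|=2  hit=P14

== RESULT ==
2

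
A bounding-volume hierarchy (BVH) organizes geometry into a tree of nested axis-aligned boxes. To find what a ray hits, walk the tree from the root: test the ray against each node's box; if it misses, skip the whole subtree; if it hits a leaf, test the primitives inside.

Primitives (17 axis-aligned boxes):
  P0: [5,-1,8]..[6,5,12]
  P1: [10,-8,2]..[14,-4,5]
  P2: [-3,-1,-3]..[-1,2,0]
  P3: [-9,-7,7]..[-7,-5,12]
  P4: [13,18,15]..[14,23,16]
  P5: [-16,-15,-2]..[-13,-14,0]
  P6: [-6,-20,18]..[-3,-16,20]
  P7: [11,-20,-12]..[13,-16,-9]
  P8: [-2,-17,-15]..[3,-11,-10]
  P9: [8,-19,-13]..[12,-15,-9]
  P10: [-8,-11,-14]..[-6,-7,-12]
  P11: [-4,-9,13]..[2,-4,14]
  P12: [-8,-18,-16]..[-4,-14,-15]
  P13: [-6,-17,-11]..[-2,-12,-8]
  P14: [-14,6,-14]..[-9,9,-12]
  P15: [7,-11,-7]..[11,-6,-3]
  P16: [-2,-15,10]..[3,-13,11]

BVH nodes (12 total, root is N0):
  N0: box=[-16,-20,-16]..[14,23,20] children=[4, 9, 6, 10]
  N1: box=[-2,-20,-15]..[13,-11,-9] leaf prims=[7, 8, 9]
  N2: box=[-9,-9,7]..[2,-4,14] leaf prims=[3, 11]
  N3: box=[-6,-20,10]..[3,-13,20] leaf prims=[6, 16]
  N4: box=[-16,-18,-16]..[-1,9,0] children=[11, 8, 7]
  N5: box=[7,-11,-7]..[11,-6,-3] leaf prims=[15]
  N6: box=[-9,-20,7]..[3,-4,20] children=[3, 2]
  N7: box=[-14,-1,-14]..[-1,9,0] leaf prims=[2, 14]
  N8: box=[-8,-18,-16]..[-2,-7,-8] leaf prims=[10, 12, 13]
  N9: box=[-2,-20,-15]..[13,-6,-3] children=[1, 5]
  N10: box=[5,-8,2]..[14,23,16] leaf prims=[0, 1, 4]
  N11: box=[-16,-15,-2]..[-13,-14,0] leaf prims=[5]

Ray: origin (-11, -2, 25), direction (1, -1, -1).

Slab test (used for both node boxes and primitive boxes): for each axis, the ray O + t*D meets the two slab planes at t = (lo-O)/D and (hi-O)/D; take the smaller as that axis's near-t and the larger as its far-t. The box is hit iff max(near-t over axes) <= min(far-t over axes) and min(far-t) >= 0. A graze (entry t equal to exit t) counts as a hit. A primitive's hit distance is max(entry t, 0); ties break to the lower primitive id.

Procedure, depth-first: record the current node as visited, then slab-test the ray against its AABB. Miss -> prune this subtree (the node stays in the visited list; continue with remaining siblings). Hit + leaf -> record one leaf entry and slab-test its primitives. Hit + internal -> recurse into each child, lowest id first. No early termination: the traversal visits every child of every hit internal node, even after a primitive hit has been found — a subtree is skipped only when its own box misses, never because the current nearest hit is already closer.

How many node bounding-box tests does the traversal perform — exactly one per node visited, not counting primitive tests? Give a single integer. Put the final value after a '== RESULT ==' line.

Traverse from the root:
N0 x:[-5,25] y:[-25,18] z:[5,41] -> hit [5,18], descend [4, 6, 9, 10]
  N4 x:[-5,10] y:[-11,16] z:[25,41] -> miss, prune
  N6 x:[2,14] y:[2,18] z:[5,18] -> hit [5,14], descend [2, 3]
    N2 x:[2,13] y:[2,7] z:[11,18] -> miss, prune
    N3 x:[5,14] y:[11,18] z:[5,15] -> hit [11,14] leaf, test {P6(miss), P16(miss)}
  N9 x:[9,24] y:[4,18] z:[28,40] -> miss, prune
  N10 x:[16,25] y:[-25,6] z:[9,23] -> miss, prune

order=[0, 4, 6, 2, 3, 9, 10]  |boxes|=7  |leaves|=1  hit=miss

== RESULT ==
7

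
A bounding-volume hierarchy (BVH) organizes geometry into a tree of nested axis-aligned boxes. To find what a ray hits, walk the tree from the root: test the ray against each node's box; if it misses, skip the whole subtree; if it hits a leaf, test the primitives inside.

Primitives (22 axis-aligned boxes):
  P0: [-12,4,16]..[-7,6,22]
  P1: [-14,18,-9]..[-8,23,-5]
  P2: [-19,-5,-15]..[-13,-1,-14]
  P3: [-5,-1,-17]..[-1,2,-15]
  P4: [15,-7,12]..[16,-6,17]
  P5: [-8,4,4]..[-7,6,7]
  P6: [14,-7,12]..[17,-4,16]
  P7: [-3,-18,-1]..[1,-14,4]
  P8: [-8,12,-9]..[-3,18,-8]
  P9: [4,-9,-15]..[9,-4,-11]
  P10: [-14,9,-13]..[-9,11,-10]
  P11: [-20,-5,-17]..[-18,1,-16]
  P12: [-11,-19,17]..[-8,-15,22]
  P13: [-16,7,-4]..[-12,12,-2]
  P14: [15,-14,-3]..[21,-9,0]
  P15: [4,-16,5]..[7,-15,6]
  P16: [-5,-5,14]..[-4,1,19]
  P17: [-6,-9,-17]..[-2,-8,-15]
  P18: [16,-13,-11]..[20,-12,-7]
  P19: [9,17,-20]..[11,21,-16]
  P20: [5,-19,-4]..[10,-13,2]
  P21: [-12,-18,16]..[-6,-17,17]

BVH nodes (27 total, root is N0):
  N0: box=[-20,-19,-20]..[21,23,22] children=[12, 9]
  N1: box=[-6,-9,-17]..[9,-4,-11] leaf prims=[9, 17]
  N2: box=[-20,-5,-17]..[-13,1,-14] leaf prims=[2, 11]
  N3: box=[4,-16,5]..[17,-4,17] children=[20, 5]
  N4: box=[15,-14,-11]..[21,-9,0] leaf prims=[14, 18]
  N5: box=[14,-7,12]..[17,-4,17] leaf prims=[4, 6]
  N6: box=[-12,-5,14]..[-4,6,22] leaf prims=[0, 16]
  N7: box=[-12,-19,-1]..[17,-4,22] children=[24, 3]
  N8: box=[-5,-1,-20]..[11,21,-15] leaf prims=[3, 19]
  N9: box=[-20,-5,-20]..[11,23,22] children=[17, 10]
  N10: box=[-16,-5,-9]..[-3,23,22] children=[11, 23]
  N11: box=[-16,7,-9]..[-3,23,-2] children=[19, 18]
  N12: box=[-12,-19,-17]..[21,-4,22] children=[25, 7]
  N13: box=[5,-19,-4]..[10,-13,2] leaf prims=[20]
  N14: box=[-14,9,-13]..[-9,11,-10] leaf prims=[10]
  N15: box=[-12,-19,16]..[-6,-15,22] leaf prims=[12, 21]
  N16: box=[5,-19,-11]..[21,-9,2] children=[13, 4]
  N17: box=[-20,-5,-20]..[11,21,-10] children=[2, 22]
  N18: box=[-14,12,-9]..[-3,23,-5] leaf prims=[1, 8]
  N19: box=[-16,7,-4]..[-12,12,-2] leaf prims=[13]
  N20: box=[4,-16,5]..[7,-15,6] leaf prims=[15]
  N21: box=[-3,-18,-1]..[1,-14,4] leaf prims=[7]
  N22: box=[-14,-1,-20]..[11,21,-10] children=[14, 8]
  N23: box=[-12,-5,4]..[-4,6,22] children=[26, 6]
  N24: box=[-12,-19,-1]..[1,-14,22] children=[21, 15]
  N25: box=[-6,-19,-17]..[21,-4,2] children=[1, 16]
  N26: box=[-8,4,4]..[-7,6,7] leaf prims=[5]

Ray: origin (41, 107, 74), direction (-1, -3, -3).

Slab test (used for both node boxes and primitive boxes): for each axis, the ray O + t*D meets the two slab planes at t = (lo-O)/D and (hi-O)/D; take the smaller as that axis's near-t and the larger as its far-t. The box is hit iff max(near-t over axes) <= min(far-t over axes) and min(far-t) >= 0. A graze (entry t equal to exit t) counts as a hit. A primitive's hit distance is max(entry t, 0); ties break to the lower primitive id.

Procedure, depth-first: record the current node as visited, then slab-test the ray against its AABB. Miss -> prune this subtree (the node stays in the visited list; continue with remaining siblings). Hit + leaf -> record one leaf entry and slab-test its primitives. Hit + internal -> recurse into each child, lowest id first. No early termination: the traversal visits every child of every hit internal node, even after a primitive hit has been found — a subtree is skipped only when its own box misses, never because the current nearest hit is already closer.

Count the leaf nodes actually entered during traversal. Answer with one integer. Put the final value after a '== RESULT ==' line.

Walk:
N0 x:[20,61] y:[28,42] z:[52/3,94/3] -> hit [28,94/3], descend [9, 12]
  N9 x:[30,61] y:[28,112/3] z:[52/3,94/3] -> hit [30,94/3], descend [10, 17]
    N10 x:[44,57] y:[28,112/3] z:[52/3,83/3] -> miss, prune
    N17 x:[30,61] y:[86/3,112/3] z:[28,94/3] -> hit [30,94/3], descend [2, 22]
      N2 x:[54,61] y:[106/3,112/3] z:[88/3,91/3] -> miss, prune
      N22 x:[30,55] y:[86/3,36] z:[28,94/3] -> hit [30,94/3], descend [8, 14]
        N8 x:[30,46] y:[86/3,36] z:[89/3,94/3] -> hit [30,94/3] leaf, test {P3(miss), P19@t=30}
        N14 x:[50,55] y:[32,98/3] z:[28,29] -> miss, prune
  N12 x:[20,53] y:[37,42] z:[52/3,91/3] -> miss, prune

9 AABB tests over nodes [0, 9, 10, 17, 2, 22, 8, 14, 12]; 1 leaf entered; closest P19.

== RESULT ==
1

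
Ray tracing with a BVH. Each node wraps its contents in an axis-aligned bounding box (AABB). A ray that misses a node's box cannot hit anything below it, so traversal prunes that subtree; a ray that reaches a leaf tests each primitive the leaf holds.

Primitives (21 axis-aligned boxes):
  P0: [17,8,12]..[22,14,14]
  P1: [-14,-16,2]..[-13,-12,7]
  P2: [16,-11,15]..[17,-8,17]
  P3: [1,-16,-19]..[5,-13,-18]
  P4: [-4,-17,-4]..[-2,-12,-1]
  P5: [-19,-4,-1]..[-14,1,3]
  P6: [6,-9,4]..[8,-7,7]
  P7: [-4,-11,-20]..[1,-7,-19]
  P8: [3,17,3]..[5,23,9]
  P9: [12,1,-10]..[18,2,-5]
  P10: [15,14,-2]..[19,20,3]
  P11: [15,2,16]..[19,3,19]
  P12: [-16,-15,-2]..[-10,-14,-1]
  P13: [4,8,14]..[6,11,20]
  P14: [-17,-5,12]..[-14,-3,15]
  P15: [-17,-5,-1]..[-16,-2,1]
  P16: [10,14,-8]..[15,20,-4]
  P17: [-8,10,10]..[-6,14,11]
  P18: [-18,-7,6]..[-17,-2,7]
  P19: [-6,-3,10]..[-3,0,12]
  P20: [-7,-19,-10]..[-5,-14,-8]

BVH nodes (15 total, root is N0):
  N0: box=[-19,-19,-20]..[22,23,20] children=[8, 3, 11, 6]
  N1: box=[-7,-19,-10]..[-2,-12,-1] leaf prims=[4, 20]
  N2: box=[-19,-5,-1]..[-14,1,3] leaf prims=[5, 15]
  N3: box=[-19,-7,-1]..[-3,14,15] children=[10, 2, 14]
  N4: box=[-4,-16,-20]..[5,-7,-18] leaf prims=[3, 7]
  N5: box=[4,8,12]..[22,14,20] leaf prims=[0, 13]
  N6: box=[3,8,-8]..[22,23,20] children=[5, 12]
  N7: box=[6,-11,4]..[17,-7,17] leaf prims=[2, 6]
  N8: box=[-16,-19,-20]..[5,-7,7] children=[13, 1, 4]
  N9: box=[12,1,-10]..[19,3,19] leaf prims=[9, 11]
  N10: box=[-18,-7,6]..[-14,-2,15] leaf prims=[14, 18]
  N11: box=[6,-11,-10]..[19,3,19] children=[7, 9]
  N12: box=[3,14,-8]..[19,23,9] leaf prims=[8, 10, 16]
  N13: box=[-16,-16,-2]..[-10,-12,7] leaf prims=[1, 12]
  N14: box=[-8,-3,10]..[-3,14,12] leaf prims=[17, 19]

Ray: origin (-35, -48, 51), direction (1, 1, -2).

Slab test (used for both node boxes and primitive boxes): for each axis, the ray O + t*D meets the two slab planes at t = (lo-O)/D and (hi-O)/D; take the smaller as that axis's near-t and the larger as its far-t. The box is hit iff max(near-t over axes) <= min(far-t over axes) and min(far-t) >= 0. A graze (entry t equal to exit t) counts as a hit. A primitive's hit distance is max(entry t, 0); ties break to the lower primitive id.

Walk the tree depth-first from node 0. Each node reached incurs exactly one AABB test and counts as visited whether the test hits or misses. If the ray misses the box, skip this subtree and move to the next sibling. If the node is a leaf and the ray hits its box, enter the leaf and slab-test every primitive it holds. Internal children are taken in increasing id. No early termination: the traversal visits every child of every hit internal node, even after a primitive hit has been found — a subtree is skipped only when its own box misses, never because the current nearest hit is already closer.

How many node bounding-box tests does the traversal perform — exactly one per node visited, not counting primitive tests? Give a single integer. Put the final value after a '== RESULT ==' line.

Walk:
N0 x:[16,57] y:[29,71] z:[31/2,71/2] -> hit [29,71/2], descend [3, 6, 8, 11]
  N3 x:[16,32] y:[41,62] z:[18,26] -> miss, prune
  N6 x:[38,57] y:[56,71] z:[31/2,59/2] -> miss, prune
  N8 x:[19,40] y:[29,41] z:[22,71/2] -> hit [29,71/2], descend [1, 4, 13]
    N1 x:[28,33] y:[29,36] z:[26,61/2] -> hit [29,61/2] leaf, test {P4(miss), P20@t=59/2}
    N4 x:[31,40] y:[32,41] z:[69/2,71/2] -> hit [69/2,71/2] leaf, test {P3(miss), P7(miss)}
    N13 x:[19,25] y:[32,36] z:[22,53/2] -> miss, prune
  N11 x:[41,54] y:[37,51] z:[16,61/2] -> miss, prune

Visited [0, 3, 6, 8, 1, 4, 13, 11]. Tests: 8 box, 2 leaf. Nearest: P20.

== RESULT ==
8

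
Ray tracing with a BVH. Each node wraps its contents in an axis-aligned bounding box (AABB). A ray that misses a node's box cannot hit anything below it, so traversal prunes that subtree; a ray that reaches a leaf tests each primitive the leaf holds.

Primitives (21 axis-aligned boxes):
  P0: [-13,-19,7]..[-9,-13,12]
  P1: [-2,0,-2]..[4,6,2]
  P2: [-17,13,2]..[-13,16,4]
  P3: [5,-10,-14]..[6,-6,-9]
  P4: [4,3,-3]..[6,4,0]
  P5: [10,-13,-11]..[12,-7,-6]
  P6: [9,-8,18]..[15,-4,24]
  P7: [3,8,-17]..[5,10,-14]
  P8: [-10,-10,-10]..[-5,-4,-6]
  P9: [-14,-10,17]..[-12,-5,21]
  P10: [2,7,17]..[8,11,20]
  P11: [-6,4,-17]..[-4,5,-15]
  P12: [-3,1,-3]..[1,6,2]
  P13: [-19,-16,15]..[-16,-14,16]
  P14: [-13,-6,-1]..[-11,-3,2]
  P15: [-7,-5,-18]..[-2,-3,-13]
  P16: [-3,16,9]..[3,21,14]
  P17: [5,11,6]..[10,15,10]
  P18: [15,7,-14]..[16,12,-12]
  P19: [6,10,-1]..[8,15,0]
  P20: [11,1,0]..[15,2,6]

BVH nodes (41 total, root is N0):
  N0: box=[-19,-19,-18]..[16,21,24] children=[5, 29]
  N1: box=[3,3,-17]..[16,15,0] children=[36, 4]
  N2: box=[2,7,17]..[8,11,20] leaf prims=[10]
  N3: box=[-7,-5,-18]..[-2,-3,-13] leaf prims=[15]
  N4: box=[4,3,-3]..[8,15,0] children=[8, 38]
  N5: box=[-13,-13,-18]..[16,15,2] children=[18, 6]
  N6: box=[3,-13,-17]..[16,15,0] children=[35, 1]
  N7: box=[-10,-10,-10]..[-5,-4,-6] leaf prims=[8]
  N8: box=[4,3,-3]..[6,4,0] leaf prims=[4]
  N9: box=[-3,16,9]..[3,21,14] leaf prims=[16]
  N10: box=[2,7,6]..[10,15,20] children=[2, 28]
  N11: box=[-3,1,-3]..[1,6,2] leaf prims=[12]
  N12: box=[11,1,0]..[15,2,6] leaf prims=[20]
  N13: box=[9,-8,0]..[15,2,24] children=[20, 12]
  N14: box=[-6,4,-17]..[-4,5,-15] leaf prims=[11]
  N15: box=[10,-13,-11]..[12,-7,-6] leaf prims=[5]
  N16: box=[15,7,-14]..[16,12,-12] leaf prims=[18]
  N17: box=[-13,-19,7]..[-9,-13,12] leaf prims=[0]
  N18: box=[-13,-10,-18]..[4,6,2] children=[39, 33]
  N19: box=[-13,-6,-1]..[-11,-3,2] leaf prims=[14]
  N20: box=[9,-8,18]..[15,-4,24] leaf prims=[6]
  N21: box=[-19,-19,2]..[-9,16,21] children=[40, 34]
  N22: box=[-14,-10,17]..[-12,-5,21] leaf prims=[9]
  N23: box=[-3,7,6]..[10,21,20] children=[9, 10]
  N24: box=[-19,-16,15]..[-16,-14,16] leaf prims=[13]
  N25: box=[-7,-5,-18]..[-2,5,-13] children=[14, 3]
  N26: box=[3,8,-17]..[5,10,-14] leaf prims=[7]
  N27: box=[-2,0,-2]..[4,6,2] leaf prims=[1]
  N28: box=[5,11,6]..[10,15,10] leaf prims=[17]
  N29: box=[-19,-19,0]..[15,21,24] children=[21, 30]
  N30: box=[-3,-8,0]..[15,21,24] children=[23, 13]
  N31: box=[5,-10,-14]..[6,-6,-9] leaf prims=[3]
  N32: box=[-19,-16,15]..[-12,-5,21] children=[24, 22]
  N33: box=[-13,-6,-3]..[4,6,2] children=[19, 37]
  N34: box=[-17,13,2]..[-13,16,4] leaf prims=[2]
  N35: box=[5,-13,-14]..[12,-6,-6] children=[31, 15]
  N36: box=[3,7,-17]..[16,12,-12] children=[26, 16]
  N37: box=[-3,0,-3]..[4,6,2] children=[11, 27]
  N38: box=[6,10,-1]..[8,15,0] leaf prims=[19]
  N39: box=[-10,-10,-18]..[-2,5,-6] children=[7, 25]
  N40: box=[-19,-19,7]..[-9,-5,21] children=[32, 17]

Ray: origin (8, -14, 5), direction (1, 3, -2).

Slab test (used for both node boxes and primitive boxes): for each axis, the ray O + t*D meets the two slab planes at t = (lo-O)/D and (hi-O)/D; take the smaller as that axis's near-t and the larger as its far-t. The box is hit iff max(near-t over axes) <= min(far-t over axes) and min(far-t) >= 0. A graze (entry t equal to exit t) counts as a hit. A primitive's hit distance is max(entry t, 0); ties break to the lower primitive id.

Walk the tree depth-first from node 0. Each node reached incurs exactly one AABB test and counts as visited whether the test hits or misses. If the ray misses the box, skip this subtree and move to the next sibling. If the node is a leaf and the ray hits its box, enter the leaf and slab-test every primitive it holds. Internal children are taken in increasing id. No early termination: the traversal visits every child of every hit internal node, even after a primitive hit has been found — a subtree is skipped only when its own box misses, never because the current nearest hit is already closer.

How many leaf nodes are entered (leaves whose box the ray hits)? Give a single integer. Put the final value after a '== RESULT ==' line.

Traverse from the root:
N0 x:[-27,8] y:[-5/3,35/3] z:[-19/2,23/2] -> hit [-5/3,8], descend [5, 29]
  N5 x:[-21,8] y:[1/3,29/3] z:[3/2,23/2] -> hit [3/2,8], descend [6, 18]
    N6 x:[-5,8] y:[1/3,29/3] z:[5/2,11] -> hit [5/2,8], descend [1, 35]
      N1 x:[-5,8] y:[17/3,29/3] z:[5/2,11] -> hit [17/3,8], descend [4, 36]
        N4 x:[-4,0] y:[17/3,29/3] z:[5/2,4] -> miss, prune
        N36 x:[-5,8] y:[7,26/3] z:[17/2,11] -> miss, prune
      N35 x:[-3,4] y:[1/3,8/3] z:[11/2,19/2] -> miss, prune
    N18 x:[-21,-4] y:[4/3,20/3] z:[3/2,23/2] -> miss, prune
  N29 x:[-27,7] y:[-5/3,35/3] z:[-19/2,5/2] -> hit [-5/3,5/2], descend [21, 30]
    N21 x:[-27,-17] y:[-5/3,10] z:[-8,3/2] -> miss, prune
    N30 x:[-11,7] y:[2,35/3] z:[-19/2,5/2] -> hit [2,5/2], descend [13, 23]
      N13 x:[1,7] y:[2,16/3] z:[-19/2,5/2] -> hit [2,5/2], descend [12, 20]
        N12 x:[3,7] y:[5,16/3] z:[-1/2,5/2] -> miss, prune
        N20 x:[1,7] y:[2,10/3] z:[-19/2,-13/2] -> miss, prune
      N23 x:[-11,2] y:[7,35/3] z:[-15/2,-1/2] -> miss, prune

Visited [0, 5, 6, 1, 4, 36, 35, 18, 29, 21, 30, 13, 12, 20, 23]. Tests: 15 box, 0 leaf. Nearest: miss.

== RESULT ==
0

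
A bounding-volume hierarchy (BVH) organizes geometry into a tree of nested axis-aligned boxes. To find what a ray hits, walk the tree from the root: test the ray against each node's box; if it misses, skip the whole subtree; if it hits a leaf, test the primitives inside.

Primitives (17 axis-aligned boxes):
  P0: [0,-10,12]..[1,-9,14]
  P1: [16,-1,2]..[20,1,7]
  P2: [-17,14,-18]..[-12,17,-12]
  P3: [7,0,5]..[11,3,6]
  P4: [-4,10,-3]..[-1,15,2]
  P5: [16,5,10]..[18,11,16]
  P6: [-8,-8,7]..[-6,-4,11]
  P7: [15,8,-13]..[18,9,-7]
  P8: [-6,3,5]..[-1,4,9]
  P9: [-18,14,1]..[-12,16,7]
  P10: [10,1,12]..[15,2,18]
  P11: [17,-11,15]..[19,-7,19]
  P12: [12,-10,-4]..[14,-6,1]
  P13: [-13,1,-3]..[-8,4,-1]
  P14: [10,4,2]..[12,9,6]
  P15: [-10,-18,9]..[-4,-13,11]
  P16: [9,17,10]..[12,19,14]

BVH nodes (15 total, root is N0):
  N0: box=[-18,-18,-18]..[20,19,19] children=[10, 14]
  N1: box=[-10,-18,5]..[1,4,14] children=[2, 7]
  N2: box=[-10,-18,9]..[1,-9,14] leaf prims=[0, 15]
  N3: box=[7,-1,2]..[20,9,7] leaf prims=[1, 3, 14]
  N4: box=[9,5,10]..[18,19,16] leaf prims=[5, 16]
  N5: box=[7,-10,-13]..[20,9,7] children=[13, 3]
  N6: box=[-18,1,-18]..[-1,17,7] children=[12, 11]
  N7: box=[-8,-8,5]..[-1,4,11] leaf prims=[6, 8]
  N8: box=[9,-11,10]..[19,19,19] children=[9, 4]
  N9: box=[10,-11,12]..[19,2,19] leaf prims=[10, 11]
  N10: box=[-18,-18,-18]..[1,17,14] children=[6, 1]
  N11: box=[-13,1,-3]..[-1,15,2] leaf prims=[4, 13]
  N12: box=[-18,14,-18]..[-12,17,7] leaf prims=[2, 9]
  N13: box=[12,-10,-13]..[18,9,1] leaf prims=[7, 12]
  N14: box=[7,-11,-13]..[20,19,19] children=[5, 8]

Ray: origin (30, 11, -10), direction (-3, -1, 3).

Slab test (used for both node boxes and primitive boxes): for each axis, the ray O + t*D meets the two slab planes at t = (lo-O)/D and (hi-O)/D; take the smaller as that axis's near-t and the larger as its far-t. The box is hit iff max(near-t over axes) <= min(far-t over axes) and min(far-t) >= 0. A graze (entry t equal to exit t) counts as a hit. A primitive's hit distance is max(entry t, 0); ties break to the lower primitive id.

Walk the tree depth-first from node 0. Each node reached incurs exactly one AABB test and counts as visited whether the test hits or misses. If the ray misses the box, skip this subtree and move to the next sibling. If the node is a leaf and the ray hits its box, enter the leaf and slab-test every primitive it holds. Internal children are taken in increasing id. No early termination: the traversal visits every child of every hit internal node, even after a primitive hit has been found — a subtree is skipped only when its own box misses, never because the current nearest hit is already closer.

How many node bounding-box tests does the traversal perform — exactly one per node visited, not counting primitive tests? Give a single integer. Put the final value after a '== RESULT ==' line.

Traverse from the root:
N0 x:[10/3,16] y:[-8,29] z:[-8/3,29/3] -> hit [10/3,29/3], descend [10, 14]
  N10 x:[29/3,16] y:[-6,29] z:[-8/3,8] -> miss, prune
  N14 x:[10/3,23/3] y:[-8,22] z:[-1,29/3] -> hit [10/3,23/3], descend [5, 8]
    N5 x:[10/3,23/3] y:[2,21] z:[-1,17/3] -> hit [10/3,17/3], descend [3, 13]
      N3 x:[10/3,23/3] y:[2,12] z:[4,17/3] -> hit [4,17/3] leaf, test {P1(miss), P3(miss), P14(miss)}
      N13 x:[4,6] y:[2,21] z:[-1,11/3] -> miss, prune
    N8 x:[11/3,7] y:[-8,22] z:[20/3,29/3] -> hit [20/3,7], descend [4, 9]
      N4 x:[4,7] y:[-8,6] z:[20/3,26/3] -> miss, prune
      N9 x:[11/3,20/3] y:[9,22] z:[22/3,29/3] -> miss, prune

9 AABB tests over nodes [0, 10, 14, 5, 3, 13, 8, 4, 9]; 1 leaf entered; closest miss.

== RESULT ==
9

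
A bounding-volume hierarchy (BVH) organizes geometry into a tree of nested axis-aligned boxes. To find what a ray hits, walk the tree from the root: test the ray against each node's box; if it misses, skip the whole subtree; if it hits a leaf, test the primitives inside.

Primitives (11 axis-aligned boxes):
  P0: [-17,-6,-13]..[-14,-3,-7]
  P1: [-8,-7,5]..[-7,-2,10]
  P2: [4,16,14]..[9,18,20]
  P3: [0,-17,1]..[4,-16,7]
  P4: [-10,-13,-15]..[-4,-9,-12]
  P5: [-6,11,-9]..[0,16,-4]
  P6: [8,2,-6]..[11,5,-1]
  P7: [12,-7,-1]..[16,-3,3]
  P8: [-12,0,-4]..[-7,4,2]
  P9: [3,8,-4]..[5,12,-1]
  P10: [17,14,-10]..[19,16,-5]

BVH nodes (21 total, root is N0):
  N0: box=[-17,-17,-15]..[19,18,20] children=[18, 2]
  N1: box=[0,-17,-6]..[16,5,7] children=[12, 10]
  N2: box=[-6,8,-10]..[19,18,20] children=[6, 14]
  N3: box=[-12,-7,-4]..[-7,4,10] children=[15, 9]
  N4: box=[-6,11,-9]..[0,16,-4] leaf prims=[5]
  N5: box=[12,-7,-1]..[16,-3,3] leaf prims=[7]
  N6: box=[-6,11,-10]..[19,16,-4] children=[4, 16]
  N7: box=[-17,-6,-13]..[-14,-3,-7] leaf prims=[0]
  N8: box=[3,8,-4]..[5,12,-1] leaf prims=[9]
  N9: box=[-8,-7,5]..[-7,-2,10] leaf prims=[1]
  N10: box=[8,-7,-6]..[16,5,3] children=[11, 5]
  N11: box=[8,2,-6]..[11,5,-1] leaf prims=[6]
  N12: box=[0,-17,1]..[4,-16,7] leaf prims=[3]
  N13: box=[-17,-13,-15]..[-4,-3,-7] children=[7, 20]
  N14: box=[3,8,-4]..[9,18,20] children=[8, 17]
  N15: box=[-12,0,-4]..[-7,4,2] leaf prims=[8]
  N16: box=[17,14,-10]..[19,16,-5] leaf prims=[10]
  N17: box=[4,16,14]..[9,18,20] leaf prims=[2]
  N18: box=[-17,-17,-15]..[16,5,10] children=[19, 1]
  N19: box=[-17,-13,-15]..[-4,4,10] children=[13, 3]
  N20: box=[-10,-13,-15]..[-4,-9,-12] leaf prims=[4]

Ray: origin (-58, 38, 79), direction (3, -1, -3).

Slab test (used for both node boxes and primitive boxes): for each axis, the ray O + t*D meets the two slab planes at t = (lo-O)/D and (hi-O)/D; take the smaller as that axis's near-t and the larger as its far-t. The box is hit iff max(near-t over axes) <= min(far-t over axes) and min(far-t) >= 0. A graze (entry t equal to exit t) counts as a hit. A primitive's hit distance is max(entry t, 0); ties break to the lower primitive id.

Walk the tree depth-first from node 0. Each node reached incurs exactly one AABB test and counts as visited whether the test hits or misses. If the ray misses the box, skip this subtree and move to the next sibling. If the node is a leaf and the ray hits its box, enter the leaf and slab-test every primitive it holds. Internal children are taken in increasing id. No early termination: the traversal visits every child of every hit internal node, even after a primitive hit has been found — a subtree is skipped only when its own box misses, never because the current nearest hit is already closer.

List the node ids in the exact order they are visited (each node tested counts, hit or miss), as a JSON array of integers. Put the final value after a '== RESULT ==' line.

Traverse from the root:
N0 x:[41/3,77/3] y:[20,55] z:[59/3,94/3] -> hit [20,77/3], descend [2, 18]
  N2 x:[52/3,77/3] y:[20,30] z:[59/3,89/3] -> hit [20,77/3], descend [6, 14]
    N6 x:[52/3,77/3] y:[22,27] z:[83/3,89/3] -> miss, prune
    N14 x:[61/3,67/3] y:[20,30] z:[59/3,83/3] -> hit [61/3,67/3], descend [8, 17]
      N8 x:[61/3,21] y:[26,30] z:[80/3,83/3] -> miss, prune
      N17 x:[62/3,67/3] y:[20,22] z:[59/3,65/3] -> hit [62/3,65/3] leaf, test {P2@t=62/3}
  N18 x:[41/3,74/3] y:[33,55] z:[23,94/3] -> miss, prune

Visited [0, 2, 6, 14, 8, 17, 18]. Tests: 7 box, 1 leaf. Nearest: P2.

== RESULT ==
[0, 2, 6, 14, 8, 17, 18]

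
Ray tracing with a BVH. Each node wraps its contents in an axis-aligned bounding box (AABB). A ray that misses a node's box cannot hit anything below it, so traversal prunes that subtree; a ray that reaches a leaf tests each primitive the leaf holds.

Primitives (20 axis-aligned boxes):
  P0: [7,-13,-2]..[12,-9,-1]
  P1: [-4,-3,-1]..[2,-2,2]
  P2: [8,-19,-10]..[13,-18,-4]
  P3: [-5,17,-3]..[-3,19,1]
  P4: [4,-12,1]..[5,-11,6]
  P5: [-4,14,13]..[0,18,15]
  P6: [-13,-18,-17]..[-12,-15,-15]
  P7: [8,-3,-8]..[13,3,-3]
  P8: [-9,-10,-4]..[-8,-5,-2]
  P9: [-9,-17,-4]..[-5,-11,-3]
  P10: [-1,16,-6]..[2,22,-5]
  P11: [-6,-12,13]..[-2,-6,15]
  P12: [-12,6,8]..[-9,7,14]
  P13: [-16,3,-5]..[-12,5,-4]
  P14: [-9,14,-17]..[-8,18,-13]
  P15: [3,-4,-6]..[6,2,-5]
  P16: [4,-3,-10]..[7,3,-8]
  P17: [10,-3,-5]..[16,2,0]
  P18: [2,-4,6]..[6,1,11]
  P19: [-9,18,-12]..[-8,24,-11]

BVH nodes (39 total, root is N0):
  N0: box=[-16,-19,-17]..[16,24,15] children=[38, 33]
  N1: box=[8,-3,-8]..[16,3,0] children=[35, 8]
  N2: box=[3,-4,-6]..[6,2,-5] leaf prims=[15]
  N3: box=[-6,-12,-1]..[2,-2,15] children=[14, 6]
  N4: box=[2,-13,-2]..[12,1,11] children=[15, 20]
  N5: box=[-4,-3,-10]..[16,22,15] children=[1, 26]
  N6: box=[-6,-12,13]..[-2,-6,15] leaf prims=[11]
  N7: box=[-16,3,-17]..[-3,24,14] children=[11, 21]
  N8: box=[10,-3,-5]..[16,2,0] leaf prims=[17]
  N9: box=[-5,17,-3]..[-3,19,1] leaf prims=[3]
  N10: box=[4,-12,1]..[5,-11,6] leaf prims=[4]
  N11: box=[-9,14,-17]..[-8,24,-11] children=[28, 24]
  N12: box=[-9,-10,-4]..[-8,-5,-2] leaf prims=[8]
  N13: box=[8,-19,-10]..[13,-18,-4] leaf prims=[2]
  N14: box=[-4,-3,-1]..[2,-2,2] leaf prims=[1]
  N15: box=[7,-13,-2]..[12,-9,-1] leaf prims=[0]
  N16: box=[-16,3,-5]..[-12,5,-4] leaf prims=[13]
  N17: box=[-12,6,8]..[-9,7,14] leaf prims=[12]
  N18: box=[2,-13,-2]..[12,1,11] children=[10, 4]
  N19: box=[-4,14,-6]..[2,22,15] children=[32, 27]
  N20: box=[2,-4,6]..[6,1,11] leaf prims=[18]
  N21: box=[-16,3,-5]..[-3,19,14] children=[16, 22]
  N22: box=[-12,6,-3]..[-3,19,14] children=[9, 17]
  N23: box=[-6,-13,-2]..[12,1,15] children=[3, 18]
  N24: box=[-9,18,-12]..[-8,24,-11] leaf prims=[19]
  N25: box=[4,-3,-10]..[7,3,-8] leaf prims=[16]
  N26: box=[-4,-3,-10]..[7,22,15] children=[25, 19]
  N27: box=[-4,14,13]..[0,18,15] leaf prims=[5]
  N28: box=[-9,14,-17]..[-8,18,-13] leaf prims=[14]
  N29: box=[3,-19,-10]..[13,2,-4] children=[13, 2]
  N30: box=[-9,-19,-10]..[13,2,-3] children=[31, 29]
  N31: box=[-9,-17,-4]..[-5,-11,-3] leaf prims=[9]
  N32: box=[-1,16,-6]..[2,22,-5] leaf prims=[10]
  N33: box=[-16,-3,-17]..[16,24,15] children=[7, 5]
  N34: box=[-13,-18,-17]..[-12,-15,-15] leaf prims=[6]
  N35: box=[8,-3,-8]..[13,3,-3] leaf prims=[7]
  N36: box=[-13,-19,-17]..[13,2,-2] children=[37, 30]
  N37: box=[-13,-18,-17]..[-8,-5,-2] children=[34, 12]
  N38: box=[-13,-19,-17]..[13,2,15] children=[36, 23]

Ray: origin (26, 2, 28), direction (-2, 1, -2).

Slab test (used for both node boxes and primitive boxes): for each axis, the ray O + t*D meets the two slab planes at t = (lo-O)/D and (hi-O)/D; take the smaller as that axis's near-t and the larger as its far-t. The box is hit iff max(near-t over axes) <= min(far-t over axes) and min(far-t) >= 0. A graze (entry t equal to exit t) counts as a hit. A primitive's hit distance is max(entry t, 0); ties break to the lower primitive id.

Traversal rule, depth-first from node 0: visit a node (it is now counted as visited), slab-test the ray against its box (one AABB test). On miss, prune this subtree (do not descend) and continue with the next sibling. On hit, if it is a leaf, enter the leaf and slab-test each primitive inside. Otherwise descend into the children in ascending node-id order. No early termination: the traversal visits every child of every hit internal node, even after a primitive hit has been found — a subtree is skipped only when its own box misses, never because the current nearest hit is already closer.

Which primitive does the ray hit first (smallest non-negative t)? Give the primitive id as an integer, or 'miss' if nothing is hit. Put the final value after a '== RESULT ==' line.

Trace the traversal:
N0 x:[5,21] y:[-21,22] z:[13/2,45/2] -> hit [13/2,21], descend [33, 38]
  N33 x:[5,21] y:[-5,22] z:[13/2,45/2] -> hit [13/2,21], descend [5, 7]
    N5 x:[5,15] y:[-5,20] z:[13/2,19] -> hit [13/2,15], descend [1, 26]
      N1 x:[5,9] y:[-5,1] z:[14,18] -> miss, prune
      N26 x:[19/2,15] y:[-5,20] z:[13/2,19] -> hit [19/2,15], descend [19, 25]
        N19 x:[12,15] y:[12,20] z:[13/2,17] -> hit [12,15], descend [27, 32]
          N27 x:[13,15] y:[12,16] z:[13/2,15/2] -> miss, prune
          N32 x:[12,27/2] y:[14,20] z:[33/2,17] -> miss, prune
        N25 x:[19/2,11] y:[-5,1] z:[18,19] -> miss, prune
    N7 x:[29/2,21] y:[1,22] z:[7,45/2] -> hit [29/2,21], descend [11, 21]
      N11 x:[17,35/2] y:[12,22] z:[39/2,45/2] -> miss, prune
      N21 x:[29/2,21] y:[1,17] z:[7,33/2] -> hit [29/2,33/2], descend [16, 22]
        N16 x:[19,21] y:[1,3] z:[16,33/2] -> miss, prune
        N22 x:[29/2,19] y:[4,17] z:[7,31/2] -> hit [29/2,31/2], descend [9, 17]
          N9 x:[29/2,31/2] y:[15,17] z:[27/2,31/2] -> hit [15,31/2] leaf, test {P3@t=15}
          N17 x:[35/2,19] y:[4,5] z:[7,10] -> miss, prune
  N38 x:[13/2,39/2] y:[-21,0] z:[13/2,45/2] -> miss, prune

Visited [0, 33, 5, 1, 26, 19, 27, 32, 25, 7, 11, 21, 16, 22, 9, 17, 38]. Tests: 17 box, 1 leaf. Nearest: P3.

== RESULT ==
3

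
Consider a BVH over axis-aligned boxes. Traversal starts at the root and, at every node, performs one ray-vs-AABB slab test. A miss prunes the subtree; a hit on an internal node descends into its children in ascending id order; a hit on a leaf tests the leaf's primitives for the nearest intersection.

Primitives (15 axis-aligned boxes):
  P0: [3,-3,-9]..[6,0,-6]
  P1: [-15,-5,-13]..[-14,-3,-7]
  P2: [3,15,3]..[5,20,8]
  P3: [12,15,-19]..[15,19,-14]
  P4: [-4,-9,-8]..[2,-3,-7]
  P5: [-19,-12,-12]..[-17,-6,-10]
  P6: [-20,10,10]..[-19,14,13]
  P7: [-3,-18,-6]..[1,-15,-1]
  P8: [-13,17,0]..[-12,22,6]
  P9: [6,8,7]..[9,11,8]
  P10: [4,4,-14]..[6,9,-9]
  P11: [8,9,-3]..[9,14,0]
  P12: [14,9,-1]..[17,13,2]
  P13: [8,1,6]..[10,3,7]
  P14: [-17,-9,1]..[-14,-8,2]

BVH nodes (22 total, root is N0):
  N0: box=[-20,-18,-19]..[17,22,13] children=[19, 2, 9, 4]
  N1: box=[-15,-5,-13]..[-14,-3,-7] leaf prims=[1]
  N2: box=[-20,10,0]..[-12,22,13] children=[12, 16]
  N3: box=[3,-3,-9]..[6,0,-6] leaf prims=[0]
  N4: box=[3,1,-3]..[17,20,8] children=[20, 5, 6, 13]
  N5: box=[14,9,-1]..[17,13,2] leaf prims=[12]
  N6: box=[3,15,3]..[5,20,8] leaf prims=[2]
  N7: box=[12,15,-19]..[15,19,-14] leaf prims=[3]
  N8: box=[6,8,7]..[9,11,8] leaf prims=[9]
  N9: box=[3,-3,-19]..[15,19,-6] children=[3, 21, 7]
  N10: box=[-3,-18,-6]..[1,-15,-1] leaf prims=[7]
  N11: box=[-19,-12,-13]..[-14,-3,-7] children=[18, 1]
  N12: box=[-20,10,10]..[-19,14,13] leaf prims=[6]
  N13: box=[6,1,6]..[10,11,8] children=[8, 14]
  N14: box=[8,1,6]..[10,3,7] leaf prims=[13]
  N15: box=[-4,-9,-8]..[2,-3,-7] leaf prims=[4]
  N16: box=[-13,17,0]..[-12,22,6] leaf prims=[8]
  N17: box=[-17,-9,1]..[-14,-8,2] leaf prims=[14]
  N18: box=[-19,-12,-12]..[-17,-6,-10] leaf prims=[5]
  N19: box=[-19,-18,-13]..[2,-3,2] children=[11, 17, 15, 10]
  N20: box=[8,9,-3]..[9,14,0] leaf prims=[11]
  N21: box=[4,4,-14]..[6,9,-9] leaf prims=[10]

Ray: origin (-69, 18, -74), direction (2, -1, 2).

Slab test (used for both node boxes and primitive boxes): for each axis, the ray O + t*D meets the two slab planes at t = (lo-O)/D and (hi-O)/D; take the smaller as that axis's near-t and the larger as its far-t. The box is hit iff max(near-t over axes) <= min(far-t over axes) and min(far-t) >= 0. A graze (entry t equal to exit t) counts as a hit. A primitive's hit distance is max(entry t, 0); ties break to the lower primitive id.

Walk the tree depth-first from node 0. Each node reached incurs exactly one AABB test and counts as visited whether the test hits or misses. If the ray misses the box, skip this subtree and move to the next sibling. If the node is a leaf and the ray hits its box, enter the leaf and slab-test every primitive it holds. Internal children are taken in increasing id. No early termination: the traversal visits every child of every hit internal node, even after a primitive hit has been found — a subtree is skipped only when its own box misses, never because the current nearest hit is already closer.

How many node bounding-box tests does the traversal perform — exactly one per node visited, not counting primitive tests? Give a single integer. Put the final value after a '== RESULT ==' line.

Walk:
N0 x:[49/2,43] y:[-4,36] z:[55/2,87/2] -> hit [55/2,36], descend [2, 4, 9, 19]
  N2 x:[49/2,57/2] y:[-4,8] z:[37,87/2] -> miss, prune
  N4 x:[36,43] y:[-2,17] z:[71/2,41] -> miss, prune
  N9 x:[36,42] y:[-1,21] z:[55/2,34] -> miss, prune
  N19 x:[25,71/2] y:[21,36] z:[61/2,38] -> hit [61/2,71/2], descend [10, 11, 15, 17]
    N10 x:[33,35] y:[33,36] z:[34,73/2] -> hit [34,35] leaf, test {P7@t=34}
    N11 x:[25,55/2] y:[21,30] z:[61/2,67/2] -> miss, prune
    N15 x:[65/2,71/2] y:[21,27] z:[33,67/2] -> miss, prune
    N17 x:[26,55/2] y:[26,27] z:[75/2,38] -> miss, prune

Visited [0, 2, 4, 9, 19, 10, 11, 15, 17]. Tests: 9 box, 1 leaf. Nearest: P7.

== RESULT ==
9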